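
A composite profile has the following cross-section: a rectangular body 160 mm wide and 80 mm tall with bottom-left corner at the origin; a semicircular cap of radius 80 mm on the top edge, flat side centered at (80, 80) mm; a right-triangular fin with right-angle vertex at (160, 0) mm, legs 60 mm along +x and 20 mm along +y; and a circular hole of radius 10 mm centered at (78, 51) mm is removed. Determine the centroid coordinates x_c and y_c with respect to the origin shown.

Part | A | x̄ᵢ | ȳᵢ | A·x̄ᵢ | A·ȳᵢ
rectangular body | 12800.00 | 80.00 | 40.00 | 1024000.00 | 512000.00
semicircular top | 10053.10 | 80.00 | 113.95 | 804247.72 | 1145581.05
triangular fin | 600.00 | 180.00 | 6.67 | 108000.00 | 4000.00
hole | -314.16 | 78.00 | 51.00 | -24504.42 | -16022.12
Σ | 23138.94 |  |  | 1911743.30 | 1645558.93
x_c = 1911743.30 / 23138.94 = 82.62 mm
y_c = 1645558.93 / 23138.94 = 71.12 mm

x_c = 82.62 mm, y_c = 71.12 mm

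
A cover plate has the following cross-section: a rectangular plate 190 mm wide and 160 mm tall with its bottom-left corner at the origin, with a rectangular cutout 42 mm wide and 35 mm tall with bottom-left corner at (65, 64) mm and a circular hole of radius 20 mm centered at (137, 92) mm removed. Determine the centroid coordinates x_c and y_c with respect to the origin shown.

x_c = 93.57 mm, y_c = 79.38 mm

plate: A = 190 × 160 = 30400.00, centroid at (95.00, 80.00).
hole 1: A = −(42 × 35) = -1470.00, centroid at (86.00, 81.50).
hole 2: A = −π·20² = -1256.64, centroid at (137.00, 92.00).
ΣA = 27673.36 mm²
ΣAx_c = (30400.00)(95.00) + (-1470.00)(86.00) + (-1256.64)(137.00) = 2589420.72 mm³
ΣAy_c = (30400.00)(80.00) + (-1470.00)(81.50) + (-1256.64)(92.00) = 2196584.39 mm³
x_c = 2589420.72 / 27673.36 = 93.57 mm
y_c = 2196584.39 / 27673.36 = 79.38 mm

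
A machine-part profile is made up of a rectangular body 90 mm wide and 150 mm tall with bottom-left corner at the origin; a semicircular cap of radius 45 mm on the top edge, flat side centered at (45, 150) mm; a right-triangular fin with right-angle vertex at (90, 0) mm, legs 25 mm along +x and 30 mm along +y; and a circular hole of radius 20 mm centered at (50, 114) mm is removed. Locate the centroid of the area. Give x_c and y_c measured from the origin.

rectangular body: A = 90 × 150 = 13500.00, centroid at (45.00, 75.00).
semicircular top: A = ½π·45² = 3180.86, centroid at (45.00, 169.10).
triangular fin: A = ½·25·30 = 375.00, centroid at (98.33, 10.00).
hole: A = −π·20² = -1256.64, centroid at (50.00, 114.00).
ΣA = 15799.23 mm², ΣAx_c = 724681.96 mm³, ΣAy_c = 1410872.76 mm³.
x_c = 724681.96/15799.23 = 45.87 mm; y_c = 1410872.76/15799.23 = 89.30 mm.

x_c = 45.87 mm, y_c = 89.30 mm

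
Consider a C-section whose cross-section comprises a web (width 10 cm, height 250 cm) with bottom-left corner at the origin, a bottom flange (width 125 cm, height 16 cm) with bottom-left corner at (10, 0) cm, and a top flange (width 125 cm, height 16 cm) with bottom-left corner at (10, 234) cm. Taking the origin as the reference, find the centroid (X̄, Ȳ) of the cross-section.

Part | A | x̄ᵢ | ȳᵢ | A·x̄ᵢ | A·ȳᵢ
web | 2500.00 | 5.00 | 125.00 | 12500.00 | 312500.00
bottom flange | 2000.00 | 72.50 | 8.00 | 145000.00 | 16000.00
top flange | 2000.00 | 72.50 | 242.00 | 145000.00 | 484000.00
Σ | 6500.00 |  |  | 302500.00 | 812500.00
X̄ = 302500.00 / 6500.00 = 46.54 cm
Ȳ = 812500.00 / 6500.00 = 125.00 cm

X̄ = 46.54 cm, Ȳ = 125.00 cm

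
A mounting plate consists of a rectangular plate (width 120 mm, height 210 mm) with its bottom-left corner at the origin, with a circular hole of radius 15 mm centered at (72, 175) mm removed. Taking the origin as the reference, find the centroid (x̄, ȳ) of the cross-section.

x̄ = 59.65 mm, ȳ = 102.98 mm

plate: A = 120 × 210 = 25200.00, centroid at (60.00, 105.00).
hole: A = −π·15² = -706.86, centroid at (72.00, 175.00).
ΣA = 24493.14 mm²
ΣAx̄ = (25200.00)(60.00) + (-706.86)(72.00) = 1461106.20 mm³
ΣAȳ = (25200.00)(105.00) + (-706.86)(175.00) = 2522299.79 mm³
x̄ = 1461106.20 / 24493.14 = 59.65 mm
ȳ = 2522299.79 / 24493.14 = 102.98 mm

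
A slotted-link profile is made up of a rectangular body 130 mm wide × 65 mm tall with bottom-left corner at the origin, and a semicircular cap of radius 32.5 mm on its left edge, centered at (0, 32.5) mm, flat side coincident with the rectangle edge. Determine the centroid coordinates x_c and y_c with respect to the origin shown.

x_c = 52.07 mm, y_c = 32.50 mm

rectangular body: A = 130 × 65 = 8450.00, centroid at (65.00, 32.50).
semicircular end: A = ½π·32.5² = 1659.15, centroid at (-13.79, 32.50).
ΣA = 10109.15 mm², ΣAx_c = 526364.58 mm³, ΣAy_c = 328547.49 mm³.
x_c = 526364.58/10109.15 = 52.07 mm; y_c = 328547.49/10109.15 = 32.50 mm.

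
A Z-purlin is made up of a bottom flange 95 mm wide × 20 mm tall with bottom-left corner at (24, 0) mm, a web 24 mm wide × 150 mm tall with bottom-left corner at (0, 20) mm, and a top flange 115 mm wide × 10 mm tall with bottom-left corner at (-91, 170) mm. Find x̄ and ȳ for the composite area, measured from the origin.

x̄ = 21.13 mm, ȳ = 84.55 mm

Part | A | x̄ᵢ | ȳᵢ | A·x̄ᵢ | A·ȳᵢ
bottom flange | 1900.00 | 71.50 | 10.00 | 135850.00 | 19000.00
web | 3600.00 | 12.00 | 95.00 | 43200.00 | 342000.00
top flange | 1150.00 | -33.50 | 175.00 | -38525.00 | 201250.00
Σ | 6650.00 |  |  | 140525.00 | 562250.00
x̄ = 140525.00 / 6650.00 = 21.13 mm
ȳ = 562250.00 / 6650.00 = 84.55 mm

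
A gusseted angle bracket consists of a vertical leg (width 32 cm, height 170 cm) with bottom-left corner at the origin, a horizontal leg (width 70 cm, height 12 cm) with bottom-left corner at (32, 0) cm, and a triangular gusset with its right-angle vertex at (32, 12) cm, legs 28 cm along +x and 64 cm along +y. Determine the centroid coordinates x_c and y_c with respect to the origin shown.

Part | A | x̄ᵢ | ȳᵢ | A·x̄ᵢ | A·ȳᵢ
vertical leg | 5440.00 | 16.00 | 85.00 | 87040.00 | 462400.00
horizontal leg | 840.00 | 67.00 | 6.00 | 56280.00 | 5040.00
gusset | 896.00 | 41.33 | 33.33 | 37034.67 | 29866.67
Σ | 7176.00 |  |  | 180354.67 | 497306.67
x_c = 180354.67 / 7176.00 = 25.13 cm
y_c = 497306.67 / 7176.00 = 69.30 cm

x_c = 25.13 cm, y_c = 69.30 cm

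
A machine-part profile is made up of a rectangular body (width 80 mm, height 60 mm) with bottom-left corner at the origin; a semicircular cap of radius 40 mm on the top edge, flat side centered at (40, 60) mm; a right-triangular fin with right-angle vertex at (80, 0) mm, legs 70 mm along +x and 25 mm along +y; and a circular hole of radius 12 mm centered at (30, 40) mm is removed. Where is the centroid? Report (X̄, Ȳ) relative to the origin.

Part | A | x̄ᵢ | ȳᵢ | A·x̄ᵢ | A·ȳᵢ
rectangular body | 4800.00 | 40.00 | 30.00 | 192000.00 | 144000.00
semicircular top | 2513.27 | 40.00 | 76.98 | 100530.96 | 193463.11
triangular fin | 875.00 | 103.33 | 8.33 | 90416.67 | 7291.67
hole | -452.39 | 30.00 | 40.00 | -13571.68 | -18095.57
Σ | 7735.88 |  |  | 369375.95 | 326659.21
X̄ = 369375.95 / 7735.88 = 47.75 mm
Ȳ = 326659.21 / 7735.88 = 42.23 mm

X̄ = 47.75 mm, Ȳ = 42.23 mm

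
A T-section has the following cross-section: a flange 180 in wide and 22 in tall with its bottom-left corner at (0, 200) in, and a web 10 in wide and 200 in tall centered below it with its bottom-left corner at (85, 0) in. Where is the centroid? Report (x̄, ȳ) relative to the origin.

x̄ = 90.00 in, ȳ = 173.75 in

Part | A | x̄ᵢ | ȳᵢ | A·x̄ᵢ | A·ȳᵢ
web | 2000.00 | 90.00 | 100.00 | 180000.00 | 200000.00
flange | 3960.00 | 90.00 | 211.00 | 356400.00 | 835560.00
Σ | 5960.00 |  |  | 536400.00 | 1035560.00
x̄ = 536400.00 / 5960.00 = 90.00 in
ȳ = 1035560.00 / 5960.00 = 173.75 in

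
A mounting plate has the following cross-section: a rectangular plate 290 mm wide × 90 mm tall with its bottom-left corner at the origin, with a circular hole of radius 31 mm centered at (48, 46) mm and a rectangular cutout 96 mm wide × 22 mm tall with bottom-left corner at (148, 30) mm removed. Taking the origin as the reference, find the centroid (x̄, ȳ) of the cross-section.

x̄ = 153.83 mm, ȳ = 45.26 mm

Part | A | x̄ᵢ | ȳᵢ | A·x̄ᵢ | A·ȳᵢ
plate | 26100.00 | 145.00 | 45.00 | 3784500.00 | 1174500.00
hole 1 | -3019.07 | 48.00 | 46.00 | -144915.39 | -138877.24
hole 2 | -2112.00 | 196.00 | 41.00 | -413952.00 | -86592.00
Σ | 20968.93 |  |  | 3225632.61 | 949030.76
x̄ = 3225632.61 / 20968.93 = 153.83 mm
ȳ = 949030.76 / 20968.93 = 45.26 mm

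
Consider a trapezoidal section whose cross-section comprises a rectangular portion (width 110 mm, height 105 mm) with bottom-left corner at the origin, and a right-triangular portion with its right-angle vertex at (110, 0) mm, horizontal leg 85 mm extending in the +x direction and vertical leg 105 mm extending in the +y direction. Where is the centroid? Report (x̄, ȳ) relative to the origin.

rectangular portion: A = 110 × 105 = 11550.00, centroid at (55.00, 52.50).
triangular portion: A = ½·85·105 = 4462.50, centroid at (138.33, 35.00).
ΣA = 16012.50 mm²
ΣAx̄ = (11550.00)(55.00) + (4462.50)(138.33) = 1252562.50 mm³
ΣAȳ = (11550.00)(52.50) + (4462.50)(35.00) = 762562.50 mm³
x̄ = 1252562.50 / 16012.50 = 78.22 mm
ȳ = 762562.50 / 16012.50 = 47.62 mm

x̄ = 78.22 mm, ȳ = 47.62 mm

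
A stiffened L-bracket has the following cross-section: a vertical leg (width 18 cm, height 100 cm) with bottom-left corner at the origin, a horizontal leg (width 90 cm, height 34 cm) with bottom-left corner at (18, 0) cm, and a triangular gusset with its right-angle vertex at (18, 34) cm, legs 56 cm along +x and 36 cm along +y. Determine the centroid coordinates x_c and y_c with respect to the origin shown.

x_c = 41.91 cm, y_c = 32.10 cm

vertical leg: A = 18 × 100 = 1800.00, centroid at (9.00, 50.00).
horizontal leg: A = 90 × 34 = 3060.00, centroid at (63.00, 17.00).
gusset: A = ½·56·36 = 1008.00, centroid at (36.67, 46.00).
ΣA = 5868.00 cm²
ΣAx_c = (1800.00)(9.00) + (3060.00)(63.00) + (1008.00)(36.67) = 245940.00 cm³
ΣAy_c = (1800.00)(50.00) + (3060.00)(17.00) + (1008.00)(46.00) = 188388.00 cm³
x_c = 245940.00 / 5868.00 = 41.91 cm
y_c = 188388.00 / 5868.00 = 32.10 cm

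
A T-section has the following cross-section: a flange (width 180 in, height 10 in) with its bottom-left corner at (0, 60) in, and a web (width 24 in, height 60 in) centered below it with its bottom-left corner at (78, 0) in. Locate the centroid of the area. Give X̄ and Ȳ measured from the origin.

web: A = 24 × 60 = 1440.00, centroid at (90.00, 30.00).
flange: A = 180 × 10 = 1800.00, centroid at (90.00, 65.00).
ΣA = 3240.00 in²
ΣAX̄ = (1440.00)(90.00) + (1800.00)(90.00) = 291600.00 in³
ΣAȲ = (1440.00)(30.00) + (1800.00)(65.00) = 160200.00 in³
X̄ = 291600.00 / 3240.00 = 90.00 in
Ȳ = 160200.00 / 3240.00 = 49.44 in

X̄ = 90.00 in, Ȳ = 49.44 in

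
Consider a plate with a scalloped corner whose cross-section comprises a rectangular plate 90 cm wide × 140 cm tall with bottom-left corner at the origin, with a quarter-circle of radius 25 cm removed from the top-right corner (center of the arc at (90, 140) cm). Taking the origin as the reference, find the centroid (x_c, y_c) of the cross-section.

x_c = 43.61 cm, y_c = 67.59 cm

plate: A = 90 × 140 = 12600.00, centroid at (45.00, 70.00).
removed quarter-circle: A = −¼π·25² = -490.87, centroid at (79.39, 129.39).
ΣA = 12109.13 cm²
ΣAx_c = (12600.00)(45.00) + (-490.87)(79.39) = 528029.69 cm³
ΣAy_c = (12600.00)(70.00) + (-490.87)(129.39) = 818485.99 cm³
x_c = 528029.69 / 12109.13 = 43.61 cm
y_c = 818485.99 / 12109.13 = 67.59 cm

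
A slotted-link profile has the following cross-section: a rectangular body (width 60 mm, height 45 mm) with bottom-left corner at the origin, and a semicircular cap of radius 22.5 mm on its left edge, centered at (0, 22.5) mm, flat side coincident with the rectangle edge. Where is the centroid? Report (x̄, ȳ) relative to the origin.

x̄ = 21.00 mm, ȳ = 22.50 mm

rectangular body: A = 60 × 45 = 2700.00, centroid at (30.00, 22.50).
semicircular end: A = ½π·22.5² = 795.22, centroid at (-9.55, 22.50).
ΣA = 3495.22 mm²
ΣAx̄ = (2700.00)(30.00) + (795.22)(-9.55) = 73406.25 mm³
ΣAȳ = (2700.00)(22.50) + (795.22)(22.50) = 78642.35 mm³
x̄ = 73406.25 / 3495.22 = 21.00 mm
ȳ = 78642.35 / 3495.22 = 22.50 mm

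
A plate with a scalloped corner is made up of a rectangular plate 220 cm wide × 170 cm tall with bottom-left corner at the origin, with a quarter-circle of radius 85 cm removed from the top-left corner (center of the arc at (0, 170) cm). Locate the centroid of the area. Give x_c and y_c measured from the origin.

Part | A | x̄ᵢ | ȳᵢ | A·x̄ᵢ | A·ȳᵢ
plate | 37400.00 | 110.00 | 85.00 | 4114000.00 | 3179000.00
removed quarter-circle | -5674.50 | 36.08 | 133.92 | -204708.33 | -759956.96
Σ | 31725.50 |  |  | 3909291.67 | 2419043.04
x_c = 3909291.67 / 31725.50 = 123.22 cm
y_c = 2419043.04 / 31725.50 = 76.25 cm

x_c = 123.22 cm, y_c = 76.25 cm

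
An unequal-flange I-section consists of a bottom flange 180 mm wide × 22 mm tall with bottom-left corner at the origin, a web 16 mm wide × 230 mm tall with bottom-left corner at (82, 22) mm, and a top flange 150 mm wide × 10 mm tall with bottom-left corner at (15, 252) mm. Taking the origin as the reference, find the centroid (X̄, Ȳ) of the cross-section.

Part | A | x̄ᵢ | ȳᵢ | A·x̄ᵢ | A·ȳᵢ
bottom flange | 3960.00 | 90.00 | 11.00 | 356400.00 | 43560.00
web | 3680.00 | 90.00 | 137.00 | 331200.00 | 504160.00
top flange | 1500.00 | 90.00 | 257.00 | 135000.00 | 385500.00
Σ | 9140.00 |  |  | 822600.00 | 933220.00
X̄ = 822600.00 / 9140.00 = 90.00 mm
Ȳ = 933220.00 / 9140.00 = 102.10 mm

X̄ = 90.00 mm, Ȳ = 102.10 mm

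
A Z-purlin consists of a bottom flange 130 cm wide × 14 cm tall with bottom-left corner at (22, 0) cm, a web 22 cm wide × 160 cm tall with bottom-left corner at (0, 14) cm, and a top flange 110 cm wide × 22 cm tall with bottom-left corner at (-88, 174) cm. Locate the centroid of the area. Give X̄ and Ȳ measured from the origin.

X̄ = 15.10 cm, Ȳ = 101.97 cm

bottom flange: A = 130 × 14 = 1820.00, centroid at (87.00, 7.00).
web: A = 22 × 160 = 3520.00, centroid at (11.00, 94.00).
top flange: A = 110 × 22 = 2420.00, centroid at (-33.00, 185.00).
ΣA = 7760.00 cm²
ΣAX̄ = (1820.00)(87.00) + (3520.00)(11.00) + (2420.00)(-33.00) = 117200.00 cm³
ΣAȲ = (1820.00)(7.00) + (3520.00)(94.00) + (2420.00)(185.00) = 791320.00 cm³
X̄ = 117200.00 / 7760.00 = 15.10 cm
Ȳ = 791320.00 / 7760.00 = 101.97 cm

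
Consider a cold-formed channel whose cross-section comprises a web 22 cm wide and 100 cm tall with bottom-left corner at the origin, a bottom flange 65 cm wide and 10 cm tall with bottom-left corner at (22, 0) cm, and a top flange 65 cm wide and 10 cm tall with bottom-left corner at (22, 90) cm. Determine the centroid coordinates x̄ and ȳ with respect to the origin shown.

web: A = 22 × 100 = 2200.00, centroid at (11.00, 50.00).
bottom flange: A = 65 × 10 = 650.00, centroid at (54.50, 5.00).
top flange: A = 65 × 10 = 650.00, centroid at (54.50, 95.00).
ΣA = 3500.00 cm², ΣAx̄ = 95050.00 cm³, ΣAȳ = 175000.00 cm³.
x̄ = 95050.00/3500.00 = 27.16 cm; ȳ = 175000.00/3500.00 = 50.00 cm.

x̄ = 27.16 cm, ȳ = 50.00 cm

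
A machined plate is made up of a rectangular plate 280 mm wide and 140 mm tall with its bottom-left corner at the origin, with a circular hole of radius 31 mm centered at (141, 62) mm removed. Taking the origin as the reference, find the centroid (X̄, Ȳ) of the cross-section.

X̄ = 139.92 mm, Ȳ = 70.67 mm

plate: A = 280 × 140 = 39200.00, centroid at (140.00, 70.00).
hole: A = −π·31² = -3019.07, centroid at (141.00, 62.00).
ΣA = 36180.93 mm², ΣAX̄ = 5062311.05 mm³, ΣAȲ = 2556817.63 mm³.
X̄ = 5062311.05/36180.93 = 139.92 mm; Ȳ = 2556817.63/36180.93 = 70.67 mm.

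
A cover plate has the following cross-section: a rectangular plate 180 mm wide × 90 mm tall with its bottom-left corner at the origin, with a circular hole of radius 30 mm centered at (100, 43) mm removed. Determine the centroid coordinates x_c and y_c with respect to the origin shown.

plate: A = 180 × 90 = 16200.00, centroid at (90.00, 45.00).
hole: A = −π·30² = -2827.43, centroid at (100.00, 43.00).
ΣA = 13372.57 mm²
ΣAx_c = (16200.00)(90.00) + (-2827.43)(100.00) = 1175256.66 mm³
ΣAy_c = (16200.00)(45.00) + (-2827.43)(43.00) = 607420.36 mm³
x_c = 1175256.66 / 13372.57 = 87.89 mm
y_c = 607420.36 / 13372.57 = 45.42 mm

x_c = 87.89 mm, y_c = 45.42 mm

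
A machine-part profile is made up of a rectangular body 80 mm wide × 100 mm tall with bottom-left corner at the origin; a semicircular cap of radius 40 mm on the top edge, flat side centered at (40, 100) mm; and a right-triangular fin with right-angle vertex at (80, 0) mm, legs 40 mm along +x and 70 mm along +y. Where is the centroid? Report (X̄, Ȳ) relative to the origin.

X̄ = 46.27 mm, Ȳ = 61.00 mm

rectangular body: A = 80 × 100 = 8000.00, centroid at (40.00, 50.00).
semicircular top: A = ½π·40² = 2513.27, centroid at (40.00, 116.98).
triangular fin: A = ½·40·70 = 1400.00, centroid at (93.33, 23.33).
ΣA = 11913.27 mm², ΣAX̄ = 551197.63 mm³, ΣAȲ = 726660.75 mm³.
X̄ = 551197.63/11913.27 = 46.27 mm; Ȳ = 726660.75/11913.27 = 61.00 mm.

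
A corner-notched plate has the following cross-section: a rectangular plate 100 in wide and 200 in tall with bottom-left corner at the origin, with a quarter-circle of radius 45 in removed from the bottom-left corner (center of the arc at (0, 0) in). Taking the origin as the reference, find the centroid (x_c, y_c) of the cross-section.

x_c = 52.67 in, y_c = 106.99 in

Part | A | x̄ᵢ | ȳᵢ | A·x̄ᵢ | A·ȳᵢ
plate | 20000.00 | 50.00 | 100.00 | 1000000.00 | 2000000.00
removed quarter-circle | -1590.43 | 19.10 | 19.10 | -30375.00 | -30375.00
Σ | 18409.57 |  |  | 969625.00 | 1969625.00
x_c = 969625.00 / 18409.57 = 52.67 in
y_c = 1969625.00 / 18409.57 = 106.99 in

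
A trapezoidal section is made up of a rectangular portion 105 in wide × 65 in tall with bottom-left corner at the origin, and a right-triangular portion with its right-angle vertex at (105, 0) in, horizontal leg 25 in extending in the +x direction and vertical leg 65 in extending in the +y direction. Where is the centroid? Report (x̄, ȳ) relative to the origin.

rectangular portion: A = 105 × 65 = 6825.00, centroid at (52.50, 32.50).
triangular portion: A = ½·25·65 = 812.50, centroid at (113.33, 21.67).
ΣA = 7637.50 in²
ΣAx̄ = (6825.00)(52.50) + (812.50)(113.33) = 450395.83 in³
ΣAȳ = (6825.00)(32.50) + (812.50)(21.67) = 239416.67 in³
x̄ = 450395.83 / 7637.50 = 58.97 in
ȳ = 239416.67 / 7637.50 = 31.35 in

x̄ = 58.97 in, ȳ = 31.35 in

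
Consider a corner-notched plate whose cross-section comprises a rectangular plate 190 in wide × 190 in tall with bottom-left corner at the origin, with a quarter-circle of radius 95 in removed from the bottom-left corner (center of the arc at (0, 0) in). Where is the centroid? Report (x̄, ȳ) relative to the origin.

plate: A = 190 × 190 = 36100.00, centroid at (95.00, 95.00).
removed quarter-circle: A = −¼π·95² = -7088.22, centroid at (40.32, 40.32).
ΣA = 29011.78 in²
ΣAx̄ = (36100.00)(95.00) + (-7088.22)(40.32) = 3143708.33 in³
ΣAȳ = (36100.00)(95.00) + (-7088.22)(40.32) = 3143708.33 in³
x̄ = 3143708.33 / 29011.78 = 108.36 in
ȳ = 3143708.33 / 29011.78 = 108.36 in

x̄ = 108.36 in, ȳ = 108.36 in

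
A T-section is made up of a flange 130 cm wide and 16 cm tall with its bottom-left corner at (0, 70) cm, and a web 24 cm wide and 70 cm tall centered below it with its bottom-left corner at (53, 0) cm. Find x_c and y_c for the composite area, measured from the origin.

web: A = 24 × 70 = 1680.00, centroid at (65.00, 35.00).
flange: A = 130 × 16 = 2080.00, centroid at (65.00, 78.00).
ΣA = 3760.00 cm², ΣAx_c = 244400.00 cm³, ΣAy_c = 221040.00 cm³.
x_c = 244400.00/3760.00 = 65.00 cm; y_c = 221040.00/3760.00 = 58.79 cm.

x_c = 65.00 cm, y_c = 58.79 cm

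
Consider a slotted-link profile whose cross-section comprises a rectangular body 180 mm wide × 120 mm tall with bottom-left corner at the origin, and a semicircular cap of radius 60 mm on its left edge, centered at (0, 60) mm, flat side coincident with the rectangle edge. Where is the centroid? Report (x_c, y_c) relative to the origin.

x_c = 66.04 mm, y_c = 60.00 mm

Part | A | x̄ᵢ | ȳᵢ | A·x̄ᵢ | A·ȳᵢ
rectangular body | 21600.00 | 90.00 | 60.00 | 1944000.00 | 1296000.00
semicircular end | 5654.87 | -25.46 | 60.00 | -144000.00 | 339292.01
Σ | 27254.87 |  |  | 1800000.00 | 1635292.01
x_c = 1800000.00 / 27254.87 = 66.04 mm
y_c = 1635292.01 / 27254.87 = 60.00 mm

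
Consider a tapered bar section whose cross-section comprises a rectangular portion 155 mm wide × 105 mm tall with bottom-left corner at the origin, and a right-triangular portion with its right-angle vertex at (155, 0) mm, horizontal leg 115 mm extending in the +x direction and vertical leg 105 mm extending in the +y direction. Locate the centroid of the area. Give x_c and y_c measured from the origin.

rectangular portion: A = 155 × 105 = 16275.00, centroid at (77.50, 52.50).
triangular portion: A = ½·115·105 = 6037.50, centroid at (193.33, 35.00).
ΣA = 22312.50 mm²
ΣAx_c = (16275.00)(77.50) + (6037.50)(193.33) = 2428562.50 mm³
ΣAy_c = (16275.00)(52.50) + (6037.50)(35.00) = 1065750.00 mm³
x_c = 2428562.50 / 22312.50 = 108.84 mm
y_c = 1065750.00 / 22312.50 = 47.76 mm

x_c = 108.84 mm, y_c = 47.76 mm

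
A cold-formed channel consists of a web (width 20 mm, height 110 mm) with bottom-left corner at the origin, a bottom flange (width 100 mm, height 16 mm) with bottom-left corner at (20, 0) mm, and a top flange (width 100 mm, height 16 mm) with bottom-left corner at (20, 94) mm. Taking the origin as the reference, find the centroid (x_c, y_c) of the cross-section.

Part | A | x̄ᵢ | ȳᵢ | A·x̄ᵢ | A·ȳᵢ
web | 2200.00 | 10.00 | 55.00 | 22000.00 | 121000.00
bottom flange | 1600.00 | 70.00 | 8.00 | 112000.00 | 12800.00
top flange | 1600.00 | 70.00 | 102.00 | 112000.00 | 163200.00
Σ | 5400.00 |  |  | 246000.00 | 297000.00
x_c = 246000.00 / 5400.00 = 45.56 mm
y_c = 297000.00 / 5400.00 = 55.00 mm

x_c = 45.56 mm, y_c = 55.00 mm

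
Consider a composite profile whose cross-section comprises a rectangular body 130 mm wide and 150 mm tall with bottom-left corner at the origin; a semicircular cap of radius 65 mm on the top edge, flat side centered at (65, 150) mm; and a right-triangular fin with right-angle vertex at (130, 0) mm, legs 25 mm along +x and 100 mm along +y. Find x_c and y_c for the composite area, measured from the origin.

x_c = 68.35 mm, y_c = 97.96 mm

rectangular body: A = 130 × 150 = 19500.00, centroid at (65.00, 75.00).
semicircular top: A = ½π·65² = 6636.61, centroid at (65.00, 177.59).
triangular fin: A = ½·25·100 = 1250.00, centroid at (138.33, 33.33).
ΣA = 27386.61 mm²
ΣAx_c = (19500.00)(65.00) + (6636.61)(65.00) + (1250.00)(138.33) = 1871796.61 mm³
ΣAy_c = (19500.00)(75.00) + (6636.61)(177.59) + (1250.00)(33.33) = 2682742.17 mm³
x_c = 1871796.61 / 27386.61 = 68.35 mm
y_c = 2682742.17 / 27386.61 = 97.96 mm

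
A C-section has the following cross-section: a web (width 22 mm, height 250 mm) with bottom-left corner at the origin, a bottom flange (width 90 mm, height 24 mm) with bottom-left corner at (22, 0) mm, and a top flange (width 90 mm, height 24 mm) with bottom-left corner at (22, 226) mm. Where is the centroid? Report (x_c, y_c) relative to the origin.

Part | A | x̄ᵢ | ȳᵢ | A·x̄ᵢ | A·ȳᵢ
web | 5500.00 | 11.00 | 125.00 | 60500.00 | 687500.00
bottom flange | 2160.00 | 67.00 | 12.00 | 144720.00 | 25920.00
top flange | 2160.00 | 67.00 | 238.00 | 144720.00 | 514080.00
Σ | 9820.00 |  |  | 349940.00 | 1227500.00
x_c = 349940.00 / 9820.00 = 35.64 mm
y_c = 1227500.00 / 9820.00 = 125.00 mm

x_c = 35.64 mm, y_c = 125.00 mm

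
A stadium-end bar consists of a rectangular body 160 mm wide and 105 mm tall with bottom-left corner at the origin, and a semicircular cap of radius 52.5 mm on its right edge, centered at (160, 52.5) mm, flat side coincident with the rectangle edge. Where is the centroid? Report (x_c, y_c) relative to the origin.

x_c = 100.96 mm, y_c = 52.50 mm

rectangular body: A = 160 × 105 = 16800.00, centroid at (80.00, 52.50).
semicircular end: A = ½π·52.5² = 4329.51, centroid at (182.28, 52.50).
ΣA = 21129.51 mm², ΣAx_c = 2133189.93 mm³, ΣAy_c = 1109299.14 mm³.
x_c = 2133189.93/21129.51 = 100.96 mm; y_c = 1109299.14/21129.51 = 52.50 mm.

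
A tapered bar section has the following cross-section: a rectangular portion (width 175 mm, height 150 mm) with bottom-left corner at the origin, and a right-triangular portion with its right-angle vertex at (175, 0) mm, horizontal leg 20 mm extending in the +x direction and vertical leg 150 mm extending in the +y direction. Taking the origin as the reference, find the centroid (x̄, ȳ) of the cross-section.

x̄ = 92.59 mm, ȳ = 73.65 mm

rectangular portion: A = 175 × 150 = 26250.00, centroid at (87.50, 75.00).
triangular portion: A = ½·20·150 = 1500.00, centroid at (181.67, 50.00).
ΣA = 27750.00 mm²
ΣAx̄ = (26250.00)(87.50) + (1500.00)(181.67) = 2569375.00 mm³
ΣAȳ = (26250.00)(75.00) + (1500.00)(50.00) = 2043750.00 mm³
x̄ = 2569375.00 / 27750.00 = 92.59 mm
ȳ = 2043750.00 / 27750.00 = 73.65 mm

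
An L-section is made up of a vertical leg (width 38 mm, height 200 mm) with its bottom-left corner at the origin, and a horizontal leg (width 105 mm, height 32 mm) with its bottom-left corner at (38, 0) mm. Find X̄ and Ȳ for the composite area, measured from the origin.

vertical leg: A = 38 × 200 = 7600.00, centroid at (19.00, 100.00).
horizontal leg: A = 105 × 32 = 3360.00, centroid at (90.50, 16.00).
ΣA = 10960.00 mm²
ΣAX̄ = (7600.00)(19.00) + (3360.00)(90.50) = 448480.00 mm³
ΣAȲ = (7600.00)(100.00) + (3360.00)(16.00) = 813760.00 mm³
X̄ = 448480.00 / 10960.00 = 40.92 mm
Ȳ = 813760.00 / 10960.00 = 74.25 mm

X̄ = 40.92 mm, Ȳ = 74.25 mm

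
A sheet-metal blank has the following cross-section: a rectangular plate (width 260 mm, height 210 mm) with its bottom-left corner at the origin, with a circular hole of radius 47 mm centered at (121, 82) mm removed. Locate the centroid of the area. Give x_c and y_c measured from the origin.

plate: A = 260 × 210 = 54600.00, centroid at (130.00, 105.00).
hole: A = −π·47² = -6939.78, centroid at (121.00, 82.00).
ΣA = 47660.22 mm²
ΣAx_c = (54600.00)(130.00) + (-6939.78)(121.00) = 6258286.84 mm³
ΣAy_c = (54600.00)(105.00) + (-6939.78)(82.00) = 5163938.19 mm³
x_c = 6258286.84 / 47660.22 = 131.31 mm
y_c = 5163938.19 / 47660.22 = 108.35 mm

x_c = 131.31 mm, y_c = 108.35 mm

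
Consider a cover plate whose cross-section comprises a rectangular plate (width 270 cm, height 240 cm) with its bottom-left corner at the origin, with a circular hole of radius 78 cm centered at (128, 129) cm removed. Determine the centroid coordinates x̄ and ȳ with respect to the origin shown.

Part | A | x̄ᵢ | ȳᵢ | A·x̄ᵢ | A·ȳᵢ
plate | 64800.00 | 135.00 | 120.00 | 8748000.00 | 7776000.00
hole | -19113.45 | 128.00 | 129.00 | -2446521.56 | -2465635.01
Σ | 45686.55 |  |  | 6301478.44 | 5310364.99
x̄ = 6301478.44 / 45686.55 = 137.93 cm
ȳ = 5310364.99 / 45686.55 = 116.23 cm

x̄ = 137.93 cm, ȳ = 116.23 cm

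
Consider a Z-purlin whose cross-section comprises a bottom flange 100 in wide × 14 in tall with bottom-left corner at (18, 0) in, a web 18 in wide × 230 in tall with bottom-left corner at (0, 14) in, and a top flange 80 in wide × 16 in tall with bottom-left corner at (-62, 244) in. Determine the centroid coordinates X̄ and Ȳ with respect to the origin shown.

X̄ = 15.29 in, Ȳ = 127.04 in

Part | A | x̄ᵢ | ȳᵢ | A·x̄ᵢ | A·ȳᵢ
bottom flange | 1400.00 | 68.00 | 7.00 | 95200.00 | 9800.00
web | 4140.00 | 9.00 | 129.00 | 37260.00 | 534060.00
top flange | 1280.00 | -22.00 | 252.00 | -28160.00 | 322560.00
Σ | 6820.00 |  |  | 104300.00 | 866420.00
X̄ = 104300.00 / 6820.00 = 15.29 in
Ȳ = 866420.00 / 6820.00 = 127.04 in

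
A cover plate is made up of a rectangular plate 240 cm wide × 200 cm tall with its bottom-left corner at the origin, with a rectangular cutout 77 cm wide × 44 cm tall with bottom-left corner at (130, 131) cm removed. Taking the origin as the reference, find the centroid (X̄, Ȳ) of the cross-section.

plate: A = 240 × 200 = 48000.00, centroid at (120.00, 100.00).
hole: A = −(77 × 44) = -3388.00, centroid at (168.50, 153.00).
ΣA = 44612.00 cm², ΣAX̄ = 5189122.00 cm³, ΣAȲ = 4281636.00 cm³.
X̄ = 5189122.00/44612.00 = 116.32 cm; Ȳ = 4281636.00/44612.00 = 95.97 cm.

X̄ = 116.32 cm, Ȳ = 95.97 cm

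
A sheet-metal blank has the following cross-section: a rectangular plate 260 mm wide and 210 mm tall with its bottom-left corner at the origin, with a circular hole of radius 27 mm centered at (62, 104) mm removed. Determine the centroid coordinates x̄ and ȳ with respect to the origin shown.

Part | A | x̄ᵢ | ȳᵢ | A·x̄ᵢ | A·ȳᵢ
plate | 54600.00 | 130.00 | 105.00 | 7098000.00 | 5733000.00
hole | -2290.22 | 62.00 | 104.00 | -141993.70 | -238182.99
Σ | 52309.78 |  |  | 6956006.30 | 5494817.01
x̄ = 6956006.30 / 52309.78 = 132.98 mm
ȳ = 5494817.01 / 52309.78 = 105.04 mm

x̄ = 132.98 mm, ȳ = 105.04 mm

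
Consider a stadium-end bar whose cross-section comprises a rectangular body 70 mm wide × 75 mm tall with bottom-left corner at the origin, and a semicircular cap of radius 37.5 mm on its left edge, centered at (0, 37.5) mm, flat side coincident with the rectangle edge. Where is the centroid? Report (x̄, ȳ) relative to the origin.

x̄ = 19.92 mm, ȳ = 37.50 mm

rectangular body: A = 70 × 75 = 5250.00, centroid at (35.00, 37.50).
semicircular end: A = ½π·37.5² = 2208.93, centroid at (-15.92, 37.50).
ΣA = 7458.93 mm², ΣAx̄ = 148593.75 mm³, ΣAȳ = 279709.96 mm³.
x̄ = 148593.75/7458.93 = 19.92 mm; ȳ = 279709.96/7458.93 = 37.50 mm.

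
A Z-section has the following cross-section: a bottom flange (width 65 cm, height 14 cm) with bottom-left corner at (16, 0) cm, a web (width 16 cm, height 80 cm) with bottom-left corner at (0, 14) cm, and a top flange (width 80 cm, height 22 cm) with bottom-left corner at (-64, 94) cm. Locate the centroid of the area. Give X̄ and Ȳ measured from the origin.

bottom flange: A = 65 × 14 = 910.00, centroid at (48.50, 7.00).
web: A = 16 × 80 = 1280.00, centroid at (8.00, 54.00).
top flange: A = 80 × 22 = 1760.00, centroid at (-24.00, 105.00).
ΣA = 3950.00 cm², ΣAX̄ = 12135.00 cm³, ΣAȲ = 260290.00 cm³.
X̄ = 12135.00/3950.00 = 3.07 cm; Ȳ = 260290.00/3950.00 = 65.90 cm.

X̄ = 3.07 cm, Ȳ = 65.90 cm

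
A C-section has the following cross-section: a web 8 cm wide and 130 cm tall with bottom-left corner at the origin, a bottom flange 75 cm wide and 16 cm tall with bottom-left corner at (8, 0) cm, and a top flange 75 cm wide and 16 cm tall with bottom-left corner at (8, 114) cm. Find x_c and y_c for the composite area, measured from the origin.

x_c = 32.95 cm, y_c = 65.00 cm

web: A = 8 × 130 = 1040.00, centroid at (4.00, 65.00).
bottom flange: A = 75 × 16 = 1200.00, centroid at (45.50, 8.00).
top flange: A = 75 × 16 = 1200.00, centroid at (45.50, 122.00).
ΣA = 3440.00 cm²
ΣAx_c = (1040.00)(4.00) + (1200.00)(45.50) + (1200.00)(45.50) = 113360.00 cm³
ΣAy_c = (1040.00)(65.00) + (1200.00)(8.00) + (1200.00)(122.00) = 223600.00 cm³
x_c = 113360.00 / 3440.00 = 32.95 cm
y_c = 223600.00 / 3440.00 = 65.00 cm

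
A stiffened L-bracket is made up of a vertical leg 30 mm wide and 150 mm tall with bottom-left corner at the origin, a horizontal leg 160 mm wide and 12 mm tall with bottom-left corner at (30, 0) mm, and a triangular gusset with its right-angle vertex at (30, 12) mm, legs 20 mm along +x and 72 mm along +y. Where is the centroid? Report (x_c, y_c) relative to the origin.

vertical leg: A = 30 × 150 = 4500.00, centroid at (15.00, 75.00).
horizontal leg: A = 160 × 12 = 1920.00, centroid at (110.00, 6.00).
gusset: A = ½·20·72 = 720.00, centroid at (36.67, 36.00).
ΣA = 7140.00 mm²
ΣAx_c = (4500.00)(15.00) + (1920.00)(110.00) + (720.00)(36.67) = 305100.00 mm³
ΣAy_c = (4500.00)(75.00) + (1920.00)(6.00) + (720.00)(36.00) = 374940.00 mm³
x_c = 305100.00 / 7140.00 = 42.73 mm
y_c = 374940.00 / 7140.00 = 52.51 mm

x_c = 42.73 mm, y_c = 52.51 mm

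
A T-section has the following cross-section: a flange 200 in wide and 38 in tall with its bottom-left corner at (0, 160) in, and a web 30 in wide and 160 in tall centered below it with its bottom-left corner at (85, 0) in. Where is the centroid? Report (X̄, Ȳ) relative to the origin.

web: A = 30 × 160 = 4800.00, centroid at (100.00, 80.00).
flange: A = 200 × 38 = 7600.00, centroid at (100.00, 179.00).
ΣA = 12400.00 in²
ΣAX̄ = (4800.00)(100.00) + (7600.00)(100.00) = 1240000.00 in³
ΣAȲ = (4800.00)(80.00) + (7600.00)(179.00) = 1744400.00 in³
X̄ = 1240000.00 / 12400.00 = 100.00 in
Ȳ = 1744400.00 / 12400.00 = 140.68 in

X̄ = 100.00 in, Ȳ = 140.68 in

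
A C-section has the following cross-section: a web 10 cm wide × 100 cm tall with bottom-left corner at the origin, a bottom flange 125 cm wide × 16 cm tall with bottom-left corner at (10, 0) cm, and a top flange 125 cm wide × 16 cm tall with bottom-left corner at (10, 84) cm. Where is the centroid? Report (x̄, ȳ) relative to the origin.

x̄ = 59.00 cm, ȳ = 50.00 cm

web: A = 10 × 100 = 1000.00, centroid at (5.00, 50.00).
bottom flange: A = 125 × 16 = 2000.00, centroid at (72.50, 8.00).
top flange: A = 125 × 16 = 2000.00, centroid at (72.50, 92.00).
ΣA = 5000.00 cm², ΣAx̄ = 295000.00 cm³, ΣAȳ = 250000.00 cm³.
x̄ = 295000.00/5000.00 = 59.00 cm; ȳ = 250000.00/5000.00 = 50.00 cm.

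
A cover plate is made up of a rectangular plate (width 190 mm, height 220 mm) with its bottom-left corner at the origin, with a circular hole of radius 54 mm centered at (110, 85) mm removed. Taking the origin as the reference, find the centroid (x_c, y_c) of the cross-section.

plate: A = 190 × 220 = 41800.00, centroid at (95.00, 110.00).
hole: A = −π·54² = -9160.88, centroid at (110.00, 85.00).
ΣA = 32639.12 mm², ΣAx_c = 2963302.74 mm³, ΣAy_c = 3819324.84 mm³.
x_c = 2963302.74/32639.12 = 90.79 mm; y_c = 3819324.84/32639.12 = 117.02 mm.

x_c = 90.79 mm, y_c = 117.02 mm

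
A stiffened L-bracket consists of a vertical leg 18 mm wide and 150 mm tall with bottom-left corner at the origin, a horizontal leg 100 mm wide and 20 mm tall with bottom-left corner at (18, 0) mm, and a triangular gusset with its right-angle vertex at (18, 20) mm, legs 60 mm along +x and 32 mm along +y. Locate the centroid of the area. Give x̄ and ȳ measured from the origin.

vertical leg: A = 18 × 150 = 2700.00, centroid at (9.00, 75.00).
horizontal leg: A = 100 × 20 = 2000.00, centroid at (68.00, 10.00).
gusset: A = ½·60·32 = 960.00, centroid at (38.00, 30.67).
ΣA = 5660.00 mm², ΣAx̄ = 196780.00 mm³, ΣAȳ = 251940.00 mm³.
x̄ = 196780.00/5660.00 = 34.77 mm; ȳ = 251940.00/5660.00 = 44.51 mm.

x̄ = 34.77 mm, ȳ = 44.51 mm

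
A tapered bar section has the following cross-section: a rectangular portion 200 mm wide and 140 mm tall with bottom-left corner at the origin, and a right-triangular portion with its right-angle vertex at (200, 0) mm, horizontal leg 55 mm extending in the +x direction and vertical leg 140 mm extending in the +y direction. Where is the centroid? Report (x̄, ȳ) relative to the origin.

Part | A | x̄ᵢ | ȳᵢ | A·x̄ᵢ | A·ȳᵢ
rectangular portion | 28000.00 | 100.00 | 70.00 | 2800000.00 | 1960000.00
triangular portion | 3850.00 | 218.33 | 46.67 | 840583.33 | 179666.67
Σ | 31850.00 |  |  | 3640583.33 | 2139666.67
x̄ = 3640583.33 / 31850.00 = 114.30 mm
ȳ = 2139666.67 / 31850.00 = 67.18 mm

x̄ = 114.30 mm, ȳ = 67.18 mm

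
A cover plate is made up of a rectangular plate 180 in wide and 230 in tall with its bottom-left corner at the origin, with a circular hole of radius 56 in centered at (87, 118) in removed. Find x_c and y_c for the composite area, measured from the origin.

Part | A | x̄ᵢ | ȳᵢ | A·x̄ᵢ | A·ȳᵢ
plate | 41400.00 | 90.00 | 115.00 | 3726000.00 | 4761000.00
hole | -9852.03 | 87.00 | 118.00 | -857127.01 | -1162540.08
Σ | 31547.97 |  |  | 2868872.99 | 3598459.92
x_c = 2868872.99 / 31547.97 = 90.94 in
y_c = 3598459.92 / 31547.97 = 114.06 in

x_c = 90.94 in, y_c = 114.06 in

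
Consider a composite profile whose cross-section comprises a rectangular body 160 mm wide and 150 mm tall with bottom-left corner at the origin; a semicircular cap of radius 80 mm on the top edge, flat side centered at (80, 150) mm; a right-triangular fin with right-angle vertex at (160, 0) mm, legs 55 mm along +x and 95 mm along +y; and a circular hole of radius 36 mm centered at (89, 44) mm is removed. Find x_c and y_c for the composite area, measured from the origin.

rectangular body: A = 160 × 150 = 24000.00, centroid at (80.00, 75.00).
semicircular top: A = ½π·80² = 10053.10, centroid at (80.00, 183.95).
triangular fin: A = ½·55·95 = 2612.50, centroid at (178.33, 31.67).
hole: A = −π·36² = -4071.50, centroid at (89.00, 44.00).
ΣA = 32594.09 mm², ΣAx_c = 2827779.69 mm³, ΣAy_c = 3552880.79 mm³.
x_c = 2827779.69/32594.09 = 86.76 mm; y_c = 3552880.79/32594.09 = 109.00 mm.

x_c = 86.76 mm, y_c = 109.00 mm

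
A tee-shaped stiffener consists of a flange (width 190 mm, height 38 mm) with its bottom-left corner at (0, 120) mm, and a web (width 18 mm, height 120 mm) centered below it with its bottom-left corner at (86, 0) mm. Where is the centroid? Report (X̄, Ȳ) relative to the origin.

X̄ = 95.00 mm, Ȳ = 120.81 mm

web: A = 18 × 120 = 2160.00, centroid at (95.00, 60.00).
flange: A = 190 × 38 = 7220.00, centroid at (95.00, 139.00).
ΣA = 9380.00 mm², ΣAX̄ = 891100.00 mm³, ΣAȲ = 1133180.00 mm³.
X̄ = 891100.00/9380.00 = 95.00 mm; Ȳ = 1133180.00/9380.00 = 120.81 mm.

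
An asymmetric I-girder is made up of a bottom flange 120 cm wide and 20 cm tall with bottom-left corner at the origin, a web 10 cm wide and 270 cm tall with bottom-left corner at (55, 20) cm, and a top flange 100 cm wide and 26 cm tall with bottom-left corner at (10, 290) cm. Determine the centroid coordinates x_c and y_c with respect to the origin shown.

bottom flange: A = 120 × 20 = 2400.00, centroid at (60.00, 10.00).
web: A = 10 × 270 = 2700.00, centroid at (60.00, 155.00).
top flange: A = 100 × 26 = 2600.00, centroid at (60.00, 303.00).
ΣA = 7700.00 cm²
ΣAx_c = (2400.00)(60.00) + (2700.00)(60.00) + (2600.00)(60.00) = 462000.00 cm³
ΣAy_c = (2400.00)(10.00) + (2700.00)(155.00) + (2600.00)(303.00) = 1230300.00 cm³
x_c = 462000.00 / 7700.00 = 60.00 cm
y_c = 1230300.00 / 7700.00 = 159.78 cm

x_c = 60.00 cm, y_c = 159.78 cm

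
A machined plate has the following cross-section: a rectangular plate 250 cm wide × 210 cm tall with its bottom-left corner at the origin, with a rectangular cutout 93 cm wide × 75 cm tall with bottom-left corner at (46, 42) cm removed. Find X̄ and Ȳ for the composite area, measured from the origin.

X̄ = 129.98 cm, Ȳ = 108.91 cm

Part | A | x̄ᵢ | ȳᵢ | A·x̄ᵢ | A·ȳᵢ
plate | 52500.00 | 125.00 | 105.00 | 6562500.00 | 5512500.00
hole | -6975.00 | 92.50 | 79.50 | -645187.50 | -554512.50
Σ | 45525.00 |  |  | 5917312.50 | 4957987.50
X̄ = 5917312.50 / 45525.00 = 129.98 cm
Ȳ = 4957987.50 / 45525.00 = 108.91 cm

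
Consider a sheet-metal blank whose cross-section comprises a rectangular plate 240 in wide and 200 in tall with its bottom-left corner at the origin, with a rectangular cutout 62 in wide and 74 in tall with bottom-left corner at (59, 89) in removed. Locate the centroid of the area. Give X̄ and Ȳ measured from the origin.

X̄ = 123.17 in, Ȳ = 97.25 in

plate: A = 240 × 200 = 48000.00, centroid at (120.00, 100.00).
hole: A = −(62 × 74) = -4588.00, centroid at (90.00, 126.00).
ΣA = 43412.00 in², ΣAX̄ = 5347080.00 in³, ΣAȲ = 4221912.00 in³.
X̄ = 5347080.00/43412.00 = 123.17 in; Ȳ = 4221912.00/43412.00 = 97.25 in.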